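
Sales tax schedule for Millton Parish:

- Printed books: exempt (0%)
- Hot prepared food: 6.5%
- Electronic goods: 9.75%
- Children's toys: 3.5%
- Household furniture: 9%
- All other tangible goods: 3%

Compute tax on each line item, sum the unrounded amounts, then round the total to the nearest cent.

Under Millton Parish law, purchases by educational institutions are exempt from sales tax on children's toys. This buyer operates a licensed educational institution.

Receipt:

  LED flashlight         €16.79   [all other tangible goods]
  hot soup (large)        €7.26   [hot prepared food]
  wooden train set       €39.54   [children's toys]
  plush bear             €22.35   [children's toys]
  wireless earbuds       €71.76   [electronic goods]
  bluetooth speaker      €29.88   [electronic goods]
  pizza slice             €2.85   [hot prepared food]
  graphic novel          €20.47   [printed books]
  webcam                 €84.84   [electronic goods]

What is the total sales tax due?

€19.34

LED flashlight €16.79: all other tangible goods → 3% → €0.5037
Hot soup (large) €7.26: hot prepared food → 6.5% → €0.4719
Wooden train set €39.54: children's toys, buyer-exempt → 0% → €0.00
Plush bear €22.35: children's toys, buyer-exempt → 0% → €0.00
Wireless earbuds €71.76: electronic goods → 9.75% → €6.9966
Bluetooth speaker €29.88: electronic goods → 9.75% → €2.9133
Pizza slice €2.85: hot prepared food → 6.5% → €0.18525
Graphic novel €20.47: printed books → 0% → €0.00
Webcam €84.84: electronic goods → 9.75% → €8.2719
Unrounded tax sum = €19.34265 → €19.34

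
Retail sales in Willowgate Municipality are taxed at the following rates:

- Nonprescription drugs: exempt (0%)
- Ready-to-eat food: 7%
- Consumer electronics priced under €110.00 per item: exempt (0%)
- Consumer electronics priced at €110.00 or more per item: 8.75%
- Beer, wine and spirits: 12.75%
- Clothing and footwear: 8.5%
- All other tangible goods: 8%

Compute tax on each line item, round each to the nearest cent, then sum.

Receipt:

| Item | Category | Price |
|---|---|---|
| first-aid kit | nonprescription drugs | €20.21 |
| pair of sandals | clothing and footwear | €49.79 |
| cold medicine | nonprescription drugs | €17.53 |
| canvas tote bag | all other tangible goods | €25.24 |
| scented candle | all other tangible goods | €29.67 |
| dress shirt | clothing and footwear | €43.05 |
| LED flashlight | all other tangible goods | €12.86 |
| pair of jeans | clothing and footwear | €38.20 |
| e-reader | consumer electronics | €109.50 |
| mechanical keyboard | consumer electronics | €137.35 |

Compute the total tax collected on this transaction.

First-aid kit €20.21: nonprescription drugs → 0% → €0.00
Pair of sandals €49.79: clothing and footwear → 8.5% → €4.23
Cold medicine €17.53: nonprescription drugs → 0% → €0.00
Canvas tote bag €25.24: all other tangible goods → 8% → €2.02
Scented candle €29.67: all other tangible goods → 8% → €2.37
Dress shirt €43.05: clothing and footwear → 8.5% → €3.66
LED flashlight €12.86: all other tangible goods → 8% → €1.03
Pair of jeans €38.20: clothing and footwear → 8.5% → €3.25
E-reader €109.50: consumer electronics, under €110.00 → 0% → €0.00
Mechanical keyboard €137.35: consumer electronics, €110.00 or more → 8.75% → €12.02
Total tax = €4.23 + €2.02 + €2.37 + €3.66 + €1.03 + €3.25 + €12.02 = €28.58

€28.58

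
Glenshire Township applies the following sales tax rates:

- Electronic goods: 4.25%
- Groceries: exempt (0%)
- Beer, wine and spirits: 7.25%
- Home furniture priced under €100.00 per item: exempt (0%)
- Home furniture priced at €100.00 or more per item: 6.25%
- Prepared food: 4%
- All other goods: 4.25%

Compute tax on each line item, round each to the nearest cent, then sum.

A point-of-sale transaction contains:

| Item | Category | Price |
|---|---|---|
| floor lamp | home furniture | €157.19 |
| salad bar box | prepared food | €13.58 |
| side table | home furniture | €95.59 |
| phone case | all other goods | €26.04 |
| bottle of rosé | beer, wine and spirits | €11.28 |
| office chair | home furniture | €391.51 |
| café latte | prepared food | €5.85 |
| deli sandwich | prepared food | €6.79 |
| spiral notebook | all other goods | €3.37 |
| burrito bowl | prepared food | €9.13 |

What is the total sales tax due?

Floor lamp €157.19: home furniture, €100.00 or more → 6.25% → €9.82
Salad bar box €13.58: prepared food → 4% → €0.54
Side table €95.59: home furniture, under €100.00 → 0% → €0.00
Phone case €26.04: all other goods → 4.25% → €1.11
Bottle of rosé €11.28: beer, wine and spirits → 7.25% → €0.82
Office chair €391.51: home furniture, €100.00 or more → 6.25% → €24.47
Café latte €5.85: prepared food → 4% → €0.23
Deli sandwich €6.79: prepared food → 4% → €0.27
Spiral notebook €3.37: all other goods → 4.25% → €0.14
Burrito bowl €9.13: prepared food → 4% → €0.37
Total tax = €9.82 + €0.54 + €1.11 + €0.82 + €24.47 + €0.23 + €0.27 + €0.14 + €0.37 = €37.77

€37.77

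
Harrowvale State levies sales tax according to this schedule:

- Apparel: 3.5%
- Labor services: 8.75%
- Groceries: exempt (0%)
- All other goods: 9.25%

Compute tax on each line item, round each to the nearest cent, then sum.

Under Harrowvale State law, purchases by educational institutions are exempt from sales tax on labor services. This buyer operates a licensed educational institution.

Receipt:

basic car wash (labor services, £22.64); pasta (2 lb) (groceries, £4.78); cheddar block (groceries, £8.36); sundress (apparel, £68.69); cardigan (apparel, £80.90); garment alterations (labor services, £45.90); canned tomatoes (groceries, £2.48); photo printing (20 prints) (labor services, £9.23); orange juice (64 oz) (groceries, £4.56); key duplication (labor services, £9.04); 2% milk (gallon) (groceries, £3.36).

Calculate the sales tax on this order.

Basic car wash £22.64: labor services, buyer-exempt → 0% → £0.00
Pasta (2 lb) £4.78: groceries → 0% → £0.00
Cheddar block £8.36: groceries → 0% → £0.00
Sundress £68.69: apparel → 3.5% → £2.40
Cardigan £80.90: apparel → 3.5% → £2.83
Garment alterations £45.90: labor services, buyer-exempt → 0% → £0.00
Canned tomatoes £2.48: groceries → 0% → £0.00
Photo printing (20 prints) £9.23: labor services, buyer-exempt → 0% → £0.00
Orange juice (64 oz) £4.56: groceries → 0% → £0.00
Key duplication £9.04: labor services, buyer-exempt → 0% → £0.00
2% milk (gallon) £3.36: groceries → 0% → £0.00
Total tax = £2.40 + £2.83 = £5.23

£5.23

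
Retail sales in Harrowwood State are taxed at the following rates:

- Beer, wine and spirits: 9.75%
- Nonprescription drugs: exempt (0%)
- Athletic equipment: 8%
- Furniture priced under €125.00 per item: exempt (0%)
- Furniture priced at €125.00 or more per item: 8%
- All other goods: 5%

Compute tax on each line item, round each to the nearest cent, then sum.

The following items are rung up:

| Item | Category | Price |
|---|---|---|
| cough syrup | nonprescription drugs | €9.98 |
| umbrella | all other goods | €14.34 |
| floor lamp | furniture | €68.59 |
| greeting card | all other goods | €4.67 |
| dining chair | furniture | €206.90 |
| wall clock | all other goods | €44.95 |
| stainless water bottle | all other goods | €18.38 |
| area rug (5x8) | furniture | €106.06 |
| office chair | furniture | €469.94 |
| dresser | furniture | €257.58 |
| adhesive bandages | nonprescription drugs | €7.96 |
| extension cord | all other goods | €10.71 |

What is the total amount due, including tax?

€1299.48

Cough syrup €9.98: nonprescription drugs → 0% → €0.00
Umbrella €14.34: all other goods → 5% → €0.72
Floor lamp €68.59: furniture, under €125.00 → 0% → €0.00
Greeting card €4.67: all other goods → 5% → €0.23
Dining chair €206.90: furniture, €125.00 or more → 8% → €16.55
Wall clock €44.95: all other goods → 5% → €2.25
Stainless water bottle €18.38: all other goods → 5% → €0.92
Area rug (5x8) €106.06: furniture, under €125.00 → 0% → €0.00
Office chair €469.94: furniture, €125.00 or more → 8% → €37.60
Dresser €257.58: furniture, €125.00 or more → 8% → €20.61
Adhesive bandages €7.96: nonprescription drugs → 0% → €0.00
Extension cord €10.71: all other goods → 5% → €0.54
Subtotal = €1220.06; tax = €79.42; total due = €1299.48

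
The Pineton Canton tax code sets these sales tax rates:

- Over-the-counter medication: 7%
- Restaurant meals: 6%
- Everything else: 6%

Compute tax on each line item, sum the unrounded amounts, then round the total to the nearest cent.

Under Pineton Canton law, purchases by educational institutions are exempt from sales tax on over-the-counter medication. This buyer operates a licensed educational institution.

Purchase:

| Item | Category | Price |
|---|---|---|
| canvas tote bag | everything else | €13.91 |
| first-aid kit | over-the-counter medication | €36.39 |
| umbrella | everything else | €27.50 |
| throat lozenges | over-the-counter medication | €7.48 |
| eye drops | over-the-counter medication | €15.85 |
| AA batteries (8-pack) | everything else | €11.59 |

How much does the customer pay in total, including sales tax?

€115.90

Canvas tote bag €13.91: everything else → 6% → €0.8346
First-aid kit €36.39: over-the-counter medication, buyer-exempt → 0% → €0.00
Umbrella €27.50: everything else → 6% → €1.65
Throat lozenges €7.48: over-the-counter medication, buyer-exempt → 0% → €0.00
Eye drops €15.85: over-the-counter medication, buyer-exempt → 0% → €0.00
AA batteries (8-pack) €11.59: everything else → 6% → €0.6954
Subtotal = €112.72; unrounded tax = €3.18 → €3.18; total due = €115.90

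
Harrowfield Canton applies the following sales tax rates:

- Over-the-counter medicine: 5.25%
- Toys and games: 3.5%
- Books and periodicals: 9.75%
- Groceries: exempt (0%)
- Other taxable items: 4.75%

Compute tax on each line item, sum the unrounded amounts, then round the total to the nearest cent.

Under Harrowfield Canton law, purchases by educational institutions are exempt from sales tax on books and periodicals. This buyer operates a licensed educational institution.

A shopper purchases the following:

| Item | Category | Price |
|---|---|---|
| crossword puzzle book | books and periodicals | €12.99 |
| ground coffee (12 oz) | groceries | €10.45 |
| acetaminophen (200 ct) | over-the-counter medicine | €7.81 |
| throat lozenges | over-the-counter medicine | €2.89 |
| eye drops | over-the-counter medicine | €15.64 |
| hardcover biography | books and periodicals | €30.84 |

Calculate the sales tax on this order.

€1.38

Crossword puzzle book €12.99: books and periodicals, buyer-exempt → 0% → €0.00
Ground coffee (12 oz) €10.45: groceries → 0% → €0.00
Acetaminophen (200 ct) €7.81: over-the-counter medicine → 5.25% → €0.410025
Throat lozenges €2.89: over-the-counter medicine → 5.25% → €0.151725
Eye drops €15.64: over-the-counter medicine → 5.25% → €0.8211
Hardcover biography €30.84: books and periodicals, buyer-exempt → 0% → €0.00
Unrounded tax sum = €1.38285 → €1.38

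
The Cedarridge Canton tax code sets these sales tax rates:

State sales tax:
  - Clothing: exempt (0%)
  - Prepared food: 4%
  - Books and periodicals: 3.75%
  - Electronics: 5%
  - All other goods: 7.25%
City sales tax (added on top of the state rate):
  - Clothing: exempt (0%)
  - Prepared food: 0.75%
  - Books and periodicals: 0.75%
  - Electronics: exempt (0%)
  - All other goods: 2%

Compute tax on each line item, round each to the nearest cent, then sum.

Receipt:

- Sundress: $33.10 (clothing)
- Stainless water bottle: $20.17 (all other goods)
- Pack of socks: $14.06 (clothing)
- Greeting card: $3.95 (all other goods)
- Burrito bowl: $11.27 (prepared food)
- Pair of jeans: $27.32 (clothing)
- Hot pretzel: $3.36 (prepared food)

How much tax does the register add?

$2.94

Sundress $33.10: clothing → 0% + 0% city = 0% → $0.00
Stainless water bottle $20.17: all other goods → 7.25% + 2% city = 9.25% → $1.87
Pack of socks $14.06: clothing → 0% + 0% city = 0% → $0.00
Greeting card $3.95: all other goods → 7.25% + 2% city = 9.25% → $0.37
Burrito bowl $11.27: prepared food → 4% + 0.75% city = 4.75% → $0.54
Pair of jeans $27.32: clothing → 0% + 0% city = 0% → $0.00
Hot pretzel $3.36: prepared food → 4% + 0.75% city = 4.75% → $0.16
Total tax = $1.87 + $0.37 + $0.54 + $0.16 = $2.94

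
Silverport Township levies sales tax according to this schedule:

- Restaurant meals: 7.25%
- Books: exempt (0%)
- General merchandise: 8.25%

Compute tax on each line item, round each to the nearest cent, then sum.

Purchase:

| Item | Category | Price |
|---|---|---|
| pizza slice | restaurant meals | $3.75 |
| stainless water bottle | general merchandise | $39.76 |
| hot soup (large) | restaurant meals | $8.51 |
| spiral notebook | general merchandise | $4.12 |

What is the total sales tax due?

Pizza slice $3.75: restaurant meals → 7.25% → $0.27
Stainless water bottle $39.76: general merchandise → 8.25% → $3.28
Hot soup (large) $8.51: restaurant meals → 7.25% → $0.62
Spiral notebook $4.12: general merchandise → 8.25% → $0.34
Total tax = $0.27 + $3.28 + $0.62 + $0.34 = $4.51

$4.51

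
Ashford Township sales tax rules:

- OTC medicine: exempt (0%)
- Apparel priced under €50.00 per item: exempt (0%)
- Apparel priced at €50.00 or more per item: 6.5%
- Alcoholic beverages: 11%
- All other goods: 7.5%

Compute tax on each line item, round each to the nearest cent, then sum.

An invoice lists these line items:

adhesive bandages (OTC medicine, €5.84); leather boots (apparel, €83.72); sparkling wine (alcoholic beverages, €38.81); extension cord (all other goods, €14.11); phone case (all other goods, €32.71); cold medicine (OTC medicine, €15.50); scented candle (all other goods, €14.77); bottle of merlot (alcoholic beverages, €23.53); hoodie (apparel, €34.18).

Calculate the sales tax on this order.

€16.92

Adhesive bandages €5.84: OTC medicine → 0% → €0.00
Leather boots €83.72: apparel, €50.00 or more → 6.5% → €5.44
Sparkling wine €38.81: alcoholic beverages → 11% → €4.27
Extension cord €14.11: all other goods → 7.5% → €1.06
Phone case €32.71: all other goods → 7.5% → €2.45
Cold medicine €15.50: OTC medicine → 0% → €0.00
Scented candle €14.77: all other goods → 7.5% → €1.11
Bottle of merlot €23.53: alcoholic beverages → 11% → €2.59
Hoodie €34.18: apparel, under €50.00 → 0% → €0.00
Total tax = €5.44 + €4.27 + €1.06 + €2.45 + €1.11 + €2.59 = €16.92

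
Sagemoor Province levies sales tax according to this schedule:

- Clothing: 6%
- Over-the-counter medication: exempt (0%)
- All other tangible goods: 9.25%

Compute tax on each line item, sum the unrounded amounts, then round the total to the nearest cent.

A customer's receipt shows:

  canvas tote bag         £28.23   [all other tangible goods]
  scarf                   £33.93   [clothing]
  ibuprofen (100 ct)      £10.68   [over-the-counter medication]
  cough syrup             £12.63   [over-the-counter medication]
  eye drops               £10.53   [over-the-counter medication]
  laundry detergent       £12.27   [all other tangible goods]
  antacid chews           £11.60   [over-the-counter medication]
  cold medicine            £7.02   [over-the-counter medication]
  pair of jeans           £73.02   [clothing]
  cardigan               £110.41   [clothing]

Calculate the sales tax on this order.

£16.79

Canvas tote bag £28.23: all other tangible goods → 9.25% → £2.611275
Scarf £33.93: clothing → 6% → £2.0358
Ibuprofen (100 ct) £10.68: over-the-counter medication → 0% → £0.00
Cough syrup £12.63: over-the-counter medication → 0% → £0.00
Eye drops £10.53: over-the-counter medication → 0% → £0.00
Laundry detergent £12.27: all other tangible goods → 9.25% → £1.134975
Antacid chews £11.60: over-the-counter medication → 0% → £0.00
Cold medicine £7.02: over-the-counter medication → 0% → £0.00
Pair of jeans £73.02: clothing → 6% → £4.3812
Cardigan £110.41: clothing → 6% → £6.6246
Unrounded tax sum = £16.78785 → £16.79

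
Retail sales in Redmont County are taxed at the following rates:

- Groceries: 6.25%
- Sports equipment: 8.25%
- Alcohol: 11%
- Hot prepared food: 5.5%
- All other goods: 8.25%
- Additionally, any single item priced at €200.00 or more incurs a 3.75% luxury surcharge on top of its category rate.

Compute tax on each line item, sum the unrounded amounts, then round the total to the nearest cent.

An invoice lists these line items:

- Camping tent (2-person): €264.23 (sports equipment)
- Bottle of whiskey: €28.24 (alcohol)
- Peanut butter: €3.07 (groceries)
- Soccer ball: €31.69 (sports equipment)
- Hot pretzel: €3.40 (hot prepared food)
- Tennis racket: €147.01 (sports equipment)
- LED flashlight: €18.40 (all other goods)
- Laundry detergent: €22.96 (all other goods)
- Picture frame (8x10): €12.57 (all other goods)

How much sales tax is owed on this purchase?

Camping tent (2-person) €264.23: sports equipment → 8.25% + 3.75% surcharge = 12% → €31.7076
Bottle of whiskey €28.24: alcohol → 11% → €3.1064
Peanut butter €3.07: groceries → 6.25% → €0.191875
Soccer ball €31.69: sports equipment → 8.25% → €2.614425
Hot pretzel €3.40: hot prepared food → 5.5% → €0.187
Tennis racket €147.01: sports equipment → 8.25% → €12.128325
LED flashlight €18.40: all other goods → 8.25% → €1.518
Laundry detergent €22.96: all other goods → 8.25% → €1.8942
Picture frame (8x10) €12.57: all other goods → 8.25% → €1.037025
Unrounded tax sum = €54.38485 → €54.38

€54.38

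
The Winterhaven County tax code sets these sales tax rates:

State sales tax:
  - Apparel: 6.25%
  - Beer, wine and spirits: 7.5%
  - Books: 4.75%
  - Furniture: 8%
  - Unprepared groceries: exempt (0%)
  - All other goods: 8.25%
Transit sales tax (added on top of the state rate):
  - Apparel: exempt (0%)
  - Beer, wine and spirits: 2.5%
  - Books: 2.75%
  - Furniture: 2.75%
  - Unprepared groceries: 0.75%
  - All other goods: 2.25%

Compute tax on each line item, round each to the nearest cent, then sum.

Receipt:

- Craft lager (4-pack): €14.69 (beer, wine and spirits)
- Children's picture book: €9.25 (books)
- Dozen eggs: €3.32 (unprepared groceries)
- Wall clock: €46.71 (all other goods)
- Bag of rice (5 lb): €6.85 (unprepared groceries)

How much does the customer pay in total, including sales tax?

Craft lager (4-pack) €14.69: beer, wine and spirits → 7.5% + 2.5% transit = 10% → €1.47
Children's picture book €9.25: books → 4.75% + 2.75% transit = 7.5% → €0.69
Dozen eggs €3.32: unprepared groceries → 0% + 0.75% transit = 0.75% → €0.02
Wall clock €46.71: all other goods → 8.25% + 2.25% transit = 10.5% → €4.90
Bag of rice (5 lb) €6.85: unprepared groceries → 0% + 0.75% transit = 0.75% → €0.05
Subtotal = €80.82; tax = €7.13; total due = €87.95

€87.95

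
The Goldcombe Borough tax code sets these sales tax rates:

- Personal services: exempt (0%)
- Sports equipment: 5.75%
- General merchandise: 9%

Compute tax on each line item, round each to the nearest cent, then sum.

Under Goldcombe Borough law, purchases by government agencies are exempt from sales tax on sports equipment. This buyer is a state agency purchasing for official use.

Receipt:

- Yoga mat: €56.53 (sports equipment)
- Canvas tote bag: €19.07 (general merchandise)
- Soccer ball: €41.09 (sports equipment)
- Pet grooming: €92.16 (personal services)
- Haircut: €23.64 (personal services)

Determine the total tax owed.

Yoga mat €56.53: sports equipment, buyer-exempt → 0% → €0.00
Canvas tote bag €19.07: general merchandise → 9% → €1.72
Soccer ball €41.09: sports equipment, buyer-exempt → 0% → €0.00
Pet grooming €92.16: personal services → 0% → €0.00
Haircut €23.64: personal services → 0% → €0.00
Total tax = €1.72

€1.72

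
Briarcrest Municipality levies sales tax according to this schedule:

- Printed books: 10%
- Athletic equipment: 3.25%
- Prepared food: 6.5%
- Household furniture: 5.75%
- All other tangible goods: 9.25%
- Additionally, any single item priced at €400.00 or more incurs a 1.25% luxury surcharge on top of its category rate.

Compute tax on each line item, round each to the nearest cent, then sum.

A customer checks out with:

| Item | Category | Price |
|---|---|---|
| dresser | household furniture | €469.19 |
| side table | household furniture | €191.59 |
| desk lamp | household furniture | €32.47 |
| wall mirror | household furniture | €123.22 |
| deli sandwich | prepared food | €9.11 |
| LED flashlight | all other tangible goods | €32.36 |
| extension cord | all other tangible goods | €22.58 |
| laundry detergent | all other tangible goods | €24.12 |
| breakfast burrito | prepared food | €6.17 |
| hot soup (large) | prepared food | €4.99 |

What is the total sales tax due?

€61.44

Dresser €469.19: household furniture → 5.75% + 1.25% surcharge = 7% → €32.84
Side table €191.59: household furniture → 5.75% → €11.02
Desk lamp €32.47: household furniture → 5.75% → €1.87
Wall mirror €123.22: household furniture → 5.75% → €7.09
Deli sandwich €9.11: prepared food → 6.5% → €0.59
LED flashlight €32.36: all other tangible goods → 9.25% → €2.99
Extension cord €22.58: all other tangible goods → 9.25% → €2.09
Laundry detergent €24.12: all other tangible goods → 9.25% → €2.23
Breakfast burrito €6.17: prepared food → 6.5% → €0.40
Hot soup (large) €4.99: prepared food → 6.5% → €0.32
Total tax = €32.84 + €11.02 + €1.87 + €7.09 + €0.59 + €2.99 + €2.09 + €2.23 + €0.40 + €0.32 = €61.44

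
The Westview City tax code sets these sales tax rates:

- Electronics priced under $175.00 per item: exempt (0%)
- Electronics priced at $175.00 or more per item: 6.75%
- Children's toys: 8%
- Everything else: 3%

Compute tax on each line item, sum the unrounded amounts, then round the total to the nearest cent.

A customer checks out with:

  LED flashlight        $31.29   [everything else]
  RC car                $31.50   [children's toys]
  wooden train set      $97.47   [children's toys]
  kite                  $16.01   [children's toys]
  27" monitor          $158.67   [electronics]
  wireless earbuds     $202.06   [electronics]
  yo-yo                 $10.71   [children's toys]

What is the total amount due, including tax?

$574.74

LED flashlight $31.29: everything else → 3% → $0.9387
RC car $31.50: children's toys → 8% → $2.52
Wooden train set $97.47: children's toys → 8% → $7.7976
Kite $16.01: children's toys → 8% → $1.2808
27" monitor $158.67: electronics, under $175.00 → 0% → $0.00
Wireless earbuds $202.06: electronics, $175.00 or more → 6.75% → $13.63905
Yo-yo $10.71: children's toys → 8% → $0.8568
Subtotal = $547.71; unrounded tax = $27.03295 → $27.03; total due = $574.74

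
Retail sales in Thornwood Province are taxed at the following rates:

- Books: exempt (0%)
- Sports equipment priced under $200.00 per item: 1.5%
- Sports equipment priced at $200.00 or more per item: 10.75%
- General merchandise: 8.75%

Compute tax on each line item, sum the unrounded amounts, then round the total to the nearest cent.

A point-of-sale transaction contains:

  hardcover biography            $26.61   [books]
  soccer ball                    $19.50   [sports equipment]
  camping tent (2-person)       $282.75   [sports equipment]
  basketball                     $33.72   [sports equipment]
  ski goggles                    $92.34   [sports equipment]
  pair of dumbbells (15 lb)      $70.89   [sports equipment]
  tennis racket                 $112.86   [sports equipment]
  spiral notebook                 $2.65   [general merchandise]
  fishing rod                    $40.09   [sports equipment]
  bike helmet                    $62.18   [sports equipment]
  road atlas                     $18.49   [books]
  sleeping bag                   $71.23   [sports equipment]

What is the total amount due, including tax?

$871.48

Hardcover biography $26.61: books → 0% → $0.00
Soccer ball $19.50: sports equipment, under $200.00 → 1.5% → $0.2925
Camping tent (2-person) $282.75: sports equipment, $200.00 or more → 10.75% → $30.395625
Basketball $33.72: sports equipment, under $200.00 → 1.5% → $0.5058
Ski goggles $92.34: sports equipment, under $200.00 → 1.5% → $1.3851
Pair of dumbbells (15 lb) $70.89: sports equipment, under $200.00 → 1.5% → $1.06335
Tennis racket $112.86: sports equipment, under $200.00 → 1.5% → $1.6929
Spiral notebook $2.65: general merchandise → 8.75% → $0.231875
Fishing rod $40.09: sports equipment, under $200.00 → 1.5% → $0.60135
Bike helmet $62.18: sports equipment, under $200.00 → 1.5% → $0.9327
Road atlas $18.49: books → 0% → $0.00
Sleeping bag $71.23: sports equipment, under $200.00 → 1.5% → $1.06845
Subtotal = $833.31; unrounded tax = $38.16965 → $38.17; total due = $871.48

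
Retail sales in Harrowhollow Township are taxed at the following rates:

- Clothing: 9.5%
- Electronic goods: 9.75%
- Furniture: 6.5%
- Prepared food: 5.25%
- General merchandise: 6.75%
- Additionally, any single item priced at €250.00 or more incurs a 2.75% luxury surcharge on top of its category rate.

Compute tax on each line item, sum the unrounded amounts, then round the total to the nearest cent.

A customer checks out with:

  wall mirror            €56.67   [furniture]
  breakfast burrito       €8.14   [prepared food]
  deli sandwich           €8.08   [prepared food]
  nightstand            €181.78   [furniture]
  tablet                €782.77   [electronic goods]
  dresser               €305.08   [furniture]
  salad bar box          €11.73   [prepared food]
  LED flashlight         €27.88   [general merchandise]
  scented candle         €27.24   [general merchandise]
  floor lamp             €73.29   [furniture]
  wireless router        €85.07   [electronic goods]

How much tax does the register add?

Wall mirror €56.67: furniture → 6.5% → €3.68355
Breakfast burrito €8.14: prepared food → 5.25% → €0.42735
Deli sandwich €8.08: prepared food → 5.25% → €0.4242
Nightstand €181.78: furniture → 6.5% → €11.8157
Tablet €782.77: electronic goods → 9.75% + 2.75% surcharge = 12.5% → €97.84625
Dresser €305.08: furniture → 6.5% + 2.75% surcharge = 9.25% → €28.2199
Salad bar box €11.73: prepared food → 5.25% → €0.615825
LED flashlight €27.88: general merchandise → 6.75% → €1.8819
Scented candle €27.24: general merchandise → 6.75% → €1.8387
Floor lamp €73.29: furniture → 6.5% → €4.76385
Wireless router €85.07: electronic goods → 9.75% → €8.294325
Unrounded tax sum = €159.81155 → €159.81

€159.81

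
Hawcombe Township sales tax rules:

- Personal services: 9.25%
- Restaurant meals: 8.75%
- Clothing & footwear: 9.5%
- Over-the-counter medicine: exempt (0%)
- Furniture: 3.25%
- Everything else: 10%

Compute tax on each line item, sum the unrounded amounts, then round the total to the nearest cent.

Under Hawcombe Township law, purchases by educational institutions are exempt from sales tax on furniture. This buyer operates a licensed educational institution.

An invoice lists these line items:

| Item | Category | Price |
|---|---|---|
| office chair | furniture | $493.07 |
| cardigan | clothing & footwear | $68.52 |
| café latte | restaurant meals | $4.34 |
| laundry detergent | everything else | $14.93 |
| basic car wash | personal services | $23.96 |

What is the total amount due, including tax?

$615.42

Office chair $493.07: furniture, buyer-exempt → 0% → $0.00
Cardigan $68.52: clothing & footwear → 9.5% → $6.5094
Café latte $4.34: restaurant meals → 8.75% → $0.37975
Laundry detergent $14.93: everything else → 10% → $1.493
Basic car wash $23.96: personal services → 9.25% → $2.2163
Subtotal = $604.82; unrounded tax = $10.59845 → $10.60; total due = $615.42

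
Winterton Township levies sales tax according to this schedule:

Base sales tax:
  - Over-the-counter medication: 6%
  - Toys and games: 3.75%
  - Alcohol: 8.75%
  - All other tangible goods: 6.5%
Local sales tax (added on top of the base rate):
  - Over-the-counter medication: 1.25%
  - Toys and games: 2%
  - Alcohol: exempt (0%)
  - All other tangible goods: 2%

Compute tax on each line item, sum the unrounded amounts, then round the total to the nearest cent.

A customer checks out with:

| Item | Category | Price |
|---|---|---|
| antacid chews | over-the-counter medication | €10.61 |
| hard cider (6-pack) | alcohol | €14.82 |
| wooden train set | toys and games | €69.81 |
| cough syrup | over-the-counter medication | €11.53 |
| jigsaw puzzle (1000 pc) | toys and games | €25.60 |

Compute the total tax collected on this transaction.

Antacid chews €10.61: over-the-counter medication → 6% + 1.25% local = 7.25% → €0.769225
Hard cider (6-pack) €14.82: alcohol → 8.75% + 0% local = 8.75% → €1.29675
Wooden train set €69.81: toys and games → 3.75% + 2% local = 5.75% → €4.014075
Cough syrup €11.53: over-the-counter medication → 6% + 1.25% local = 7.25% → €0.835925
Jigsaw puzzle (1000 pc) €25.60: toys and games → 3.75% + 2% local = 5.75% → €1.472
Unrounded tax sum = €8.387975 → €8.39

€8.39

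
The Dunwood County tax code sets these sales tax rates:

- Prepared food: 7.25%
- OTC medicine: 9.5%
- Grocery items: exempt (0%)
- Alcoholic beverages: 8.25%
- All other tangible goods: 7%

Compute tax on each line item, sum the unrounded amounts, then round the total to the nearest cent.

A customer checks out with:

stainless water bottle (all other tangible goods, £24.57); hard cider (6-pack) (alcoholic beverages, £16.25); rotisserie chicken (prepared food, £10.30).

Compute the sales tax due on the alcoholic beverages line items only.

Hard cider (6-pack) £16.25: alcoholic beverages → 8.25% → £1.340625
Tax on alcoholic beverages: unrounded sum = £1.340625 → £1.34

£1.34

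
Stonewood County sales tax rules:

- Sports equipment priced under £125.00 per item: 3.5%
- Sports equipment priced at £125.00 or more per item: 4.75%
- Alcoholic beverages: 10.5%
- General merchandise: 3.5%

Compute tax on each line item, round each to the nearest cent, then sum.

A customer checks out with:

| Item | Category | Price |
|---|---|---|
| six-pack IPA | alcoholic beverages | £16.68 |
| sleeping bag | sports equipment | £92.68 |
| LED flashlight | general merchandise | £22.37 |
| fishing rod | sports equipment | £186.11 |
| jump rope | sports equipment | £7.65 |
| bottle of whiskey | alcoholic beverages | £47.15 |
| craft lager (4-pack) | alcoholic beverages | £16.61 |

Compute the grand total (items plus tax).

Six-pack IPA £16.68: alcoholic beverages → 10.5% → £1.75
Sleeping bag £92.68: sports equipment, under £125.00 → 3.5% → £3.24
LED flashlight £22.37: general merchandise → 3.5% → £0.78
Fishing rod £186.11: sports equipment, £125.00 or more → 4.75% → £8.84
Jump rope £7.65: sports equipment, under £125.00 → 3.5% → £0.27
Bottle of whiskey £47.15: alcoholic beverages → 10.5% → £4.95
Craft lager (4-pack) £16.61: alcoholic beverages → 10.5% → £1.74
Subtotal = £389.25; tax = £21.57; total due = £410.82

£410.82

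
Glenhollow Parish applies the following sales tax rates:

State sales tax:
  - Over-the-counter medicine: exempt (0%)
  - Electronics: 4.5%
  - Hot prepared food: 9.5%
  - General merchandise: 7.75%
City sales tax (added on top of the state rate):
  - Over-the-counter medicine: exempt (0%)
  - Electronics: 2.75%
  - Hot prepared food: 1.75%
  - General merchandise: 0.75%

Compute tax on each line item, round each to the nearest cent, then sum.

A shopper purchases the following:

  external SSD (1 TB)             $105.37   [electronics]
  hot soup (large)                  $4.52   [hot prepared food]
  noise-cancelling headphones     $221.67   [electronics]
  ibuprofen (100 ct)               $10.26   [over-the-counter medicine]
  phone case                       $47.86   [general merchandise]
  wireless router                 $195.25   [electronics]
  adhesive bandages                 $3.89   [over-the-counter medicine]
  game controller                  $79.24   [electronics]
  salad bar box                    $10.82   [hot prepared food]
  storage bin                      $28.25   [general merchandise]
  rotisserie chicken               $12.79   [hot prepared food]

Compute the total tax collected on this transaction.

$53.25

External SSD (1 TB) $105.37: electronics → 4.5% + 2.75% city = 7.25% → $7.64
Hot soup (large) $4.52: hot prepared food → 9.5% + 1.75% city = 11.25% → $0.51
Noise-cancelling headphones $221.67: electronics → 4.5% + 2.75% city = 7.25% → $16.07
Ibuprofen (100 ct) $10.26: over-the-counter medicine → 0% + 0% city = 0% → $0.00
Phone case $47.86: general merchandise → 7.75% + 0.75% city = 8.5% → $4.07
Wireless router $195.25: electronics → 4.5% + 2.75% city = 7.25% → $14.16
Adhesive bandages $3.89: over-the-counter medicine → 0% + 0% city = 0% → $0.00
Game controller $79.24: electronics → 4.5% + 2.75% city = 7.25% → $5.74
Salad bar box $10.82: hot prepared food → 9.5% + 1.75% city = 11.25% → $1.22
Storage bin $28.25: general merchandise → 7.75% + 0.75% city = 8.5% → $2.40
Rotisserie chicken $12.79: hot prepared food → 9.5% + 1.75% city = 11.25% → $1.44
Total tax = $7.64 + $0.51 + $16.07 + $4.07 + $14.16 + $5.74 + $1.22 + $2.40 + $1.44 = $53.25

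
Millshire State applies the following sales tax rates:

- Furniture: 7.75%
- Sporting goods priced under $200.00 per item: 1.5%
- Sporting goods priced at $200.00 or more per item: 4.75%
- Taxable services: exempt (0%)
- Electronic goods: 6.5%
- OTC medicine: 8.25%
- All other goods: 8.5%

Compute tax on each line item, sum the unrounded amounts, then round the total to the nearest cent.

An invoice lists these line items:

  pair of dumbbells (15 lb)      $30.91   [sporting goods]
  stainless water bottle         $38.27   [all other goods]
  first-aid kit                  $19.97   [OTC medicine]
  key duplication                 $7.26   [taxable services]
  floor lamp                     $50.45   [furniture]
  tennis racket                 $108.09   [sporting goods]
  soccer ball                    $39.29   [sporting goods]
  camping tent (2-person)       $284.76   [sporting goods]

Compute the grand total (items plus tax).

$604.01

Pair of dumbbells (15 lb) $30.91: sporting goods, under $200.00 → 1.5% → $0.46365
Stainless water bottle $38.27: all other goods → 8.5% → $3.25295
First-aid kit $19.97: OTC medicine → 8.25% → $1.647525
Key duplication $7.26: taxable services → 0% → $0.00
Floor lamp $50.45: furniture → 7.75% → $3.909875
Tennis racket $108.09: sporting goods, under $200.00 → 1.5% → $1.62135
Soccer ball $39.29: sporting goods, under $200.00 → 1.5% → $0.58935
Camping tent (2-person) $284.76: sporting goods, $200.00 or more → 4.75% → $13.5261
Subtotal = $579.00; unrounded tax = $25.0108 → $25.01; total due = $604.01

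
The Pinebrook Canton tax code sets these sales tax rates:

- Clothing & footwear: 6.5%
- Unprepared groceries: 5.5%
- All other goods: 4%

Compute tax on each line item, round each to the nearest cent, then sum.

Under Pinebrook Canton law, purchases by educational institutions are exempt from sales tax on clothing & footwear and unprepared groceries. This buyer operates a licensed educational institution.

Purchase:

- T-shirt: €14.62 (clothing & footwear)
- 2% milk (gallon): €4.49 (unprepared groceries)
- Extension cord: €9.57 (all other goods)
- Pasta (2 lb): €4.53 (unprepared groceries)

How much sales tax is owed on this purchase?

T-shirt €14.62: clothing & footwear, buyer-exempt → 0% → €0.00
2% milk (gallon) €4.49: unprepared groceries, buyer-exempt → 0% → €0.00
Extension cord €9.57: all other goods → 4% → €0.38
Pasta (2 lb) €4.53: unprepared groceries, buyer-exempt → 0% → €0.00
Total tax = €0.38

€0.38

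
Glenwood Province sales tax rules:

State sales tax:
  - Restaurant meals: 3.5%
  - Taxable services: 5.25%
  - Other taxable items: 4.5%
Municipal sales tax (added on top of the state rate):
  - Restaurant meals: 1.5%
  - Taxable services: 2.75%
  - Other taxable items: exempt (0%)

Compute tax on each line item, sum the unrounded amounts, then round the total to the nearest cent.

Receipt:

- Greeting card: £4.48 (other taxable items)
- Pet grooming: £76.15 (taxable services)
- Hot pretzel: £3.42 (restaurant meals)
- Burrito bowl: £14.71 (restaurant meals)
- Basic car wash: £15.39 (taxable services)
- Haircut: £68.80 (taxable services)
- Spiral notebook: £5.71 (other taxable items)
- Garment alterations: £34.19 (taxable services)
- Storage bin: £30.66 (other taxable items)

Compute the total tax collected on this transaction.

Greeting card £4.48: other taxable items → 4.5% + 0% municipal = 4.5% → £0.2016
Pet grooming £76.15: taxable services → 5.25% + 2.75% municipal = 8% → £6.092
Hot pretzel £3.42: restaurant meals → 3.5% + 1.5% municipal = 5% → £0.171
Burrito bowl £14.71: restaurant meals → 3.5% + 1.5% municipal = 5% → £0.7355
Basic car wash £15.39: taxable services → 5.25% + 2.75% municipal = 8% → £1.2312
Haircut £68.80: taxable services → 5.25% + 2.75% municipal = 8% → £5.504
Spiral notebook £5.71: other taxable items → 4.5% + 0% municipal = 4.5% → £0.25695
Garment alterations £34.19: taxable services → 5.25% + 2.75% municipal = 8% → £2.7352
Storage bin £30.66: other taxable items → 4.5% + 0% municipal = 4.5% → £1.3797
Unrounded tax sum = £18.30715 → £18.31

£18.31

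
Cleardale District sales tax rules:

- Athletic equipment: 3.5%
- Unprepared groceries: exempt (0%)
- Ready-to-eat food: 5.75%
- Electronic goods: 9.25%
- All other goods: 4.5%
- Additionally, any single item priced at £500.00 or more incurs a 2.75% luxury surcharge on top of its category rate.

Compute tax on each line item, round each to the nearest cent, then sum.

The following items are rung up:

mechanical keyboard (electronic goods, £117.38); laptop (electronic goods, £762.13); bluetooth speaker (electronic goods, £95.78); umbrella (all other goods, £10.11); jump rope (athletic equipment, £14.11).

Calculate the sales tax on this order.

Mechanical keyboard £117.38: electronic goods → 9.25% → £10.86
Laptop £762.13: electronic goods → 9.25% + 2.75% surcharge = 12% → £91.46
Bluetooth speaker £95.78: electronic goods → 9.25% → £8.86
Umbrella £10.11: all other goods → 4.5% → £0.45
Jump rope £14.11: athletic equipment → 3.5% → £0.49
Total tax = £10.86 + £91.46 + £8.86 + £0.45 + £0.49 = £112.12

£112.12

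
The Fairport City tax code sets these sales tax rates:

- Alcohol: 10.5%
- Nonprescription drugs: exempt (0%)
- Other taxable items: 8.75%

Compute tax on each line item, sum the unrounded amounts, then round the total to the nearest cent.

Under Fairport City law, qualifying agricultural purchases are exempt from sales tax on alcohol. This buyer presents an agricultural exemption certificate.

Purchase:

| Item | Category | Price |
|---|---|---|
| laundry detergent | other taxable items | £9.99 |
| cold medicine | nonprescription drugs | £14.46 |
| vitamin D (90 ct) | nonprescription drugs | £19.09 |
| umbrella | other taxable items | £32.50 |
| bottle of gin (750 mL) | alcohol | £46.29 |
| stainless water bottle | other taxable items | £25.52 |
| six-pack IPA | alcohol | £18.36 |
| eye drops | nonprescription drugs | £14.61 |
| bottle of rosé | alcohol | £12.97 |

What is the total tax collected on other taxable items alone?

£5.95

Laundry detergent £9.99: other taxable items → 8.75% → £0.874125
Umbrella £32.50: other taxable items → 8.75% → £2.84375
Stainless water bottle £25.52: other taxable items → 8.75% → £2.233
Tax on other taxable items: unrounded sum = £5.950875 → £5.95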